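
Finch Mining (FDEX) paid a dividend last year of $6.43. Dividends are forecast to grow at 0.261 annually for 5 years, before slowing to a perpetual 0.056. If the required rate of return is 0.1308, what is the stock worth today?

Two-stage DDM. Project D₁…D_5 at 0.261, terminal growth 0.056, discount at r = 0.1308.
D_1 = 8.1082
D_2 = 10.2245
D_3 = 12.8931
D_4 = 16.2582
D_5 = 20.5015
Terminal value at t=5: TV = D_6/(r−g) = 21.6496/(0.1308−0.056) = 289.4335
P₀ = 8.1082/(1+0.1308)^1 + 10.2245/(1+0.1308)^2 + 12.8931/(1+0.1308)^3 + 16.2582/(1+0.1308)^4 + 20.5015/(1+0.1308)^5 + 289.4335/(1+0.1308)^5 = 201.6522

$201.65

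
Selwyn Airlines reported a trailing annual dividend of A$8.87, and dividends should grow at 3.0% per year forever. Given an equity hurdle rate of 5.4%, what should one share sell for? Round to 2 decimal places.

A$380.67

Gordon growth model: P₀ = D₁/(r − g). D₁ = 8.87 × (1 + 0.03) = 9.1361.
P₀ = 9.1361 / (0.054 − 0.03) = 9.1361 / 0.024 = 380.6708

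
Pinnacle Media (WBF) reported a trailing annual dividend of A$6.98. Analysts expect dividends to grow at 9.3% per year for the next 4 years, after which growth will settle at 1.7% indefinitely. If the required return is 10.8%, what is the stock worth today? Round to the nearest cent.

A$100.86

Two-stage DDM. Project D₁…D_4 at 0.093, terminal growth 0.017, discount at r = 0.108.
D_1 = 7.6291
D_2 = 8.3387
D_3 = 9.1141
D_4 = 9.9618
Terminal value at t=4: TV = D_5/(r−g) = 10.1311/(0.108−0.017) = 111.3309
P₀ = 7.6291/(1+0.108)^1 + 8.3387/(1+0.108)^2 + 9.1141/(1+0.108)^3 + 9.9618/(1+0.108)^4 + 111.3309/(1+0.108)^4 = 100.8558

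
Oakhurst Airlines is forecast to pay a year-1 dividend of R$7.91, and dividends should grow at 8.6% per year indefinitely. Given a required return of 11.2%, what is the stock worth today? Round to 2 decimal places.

R$304.23

Gordon growth model: P₀ = D₁/(r − g), with D₁ = 7.91 given directly.
P₀ = 7.9100 / (0.112 − 0.086) = 7.9100 / 0.026 = 304.2308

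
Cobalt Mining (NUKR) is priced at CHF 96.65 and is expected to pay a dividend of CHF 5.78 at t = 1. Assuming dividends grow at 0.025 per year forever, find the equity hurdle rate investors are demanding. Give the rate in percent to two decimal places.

8.48%

Rearranging the constant-growth DDM: r = D₁/P₀ + g.
r = 5.7800 / 96.65 + 0.025 = 0.05980 + 0.025 = 0.08480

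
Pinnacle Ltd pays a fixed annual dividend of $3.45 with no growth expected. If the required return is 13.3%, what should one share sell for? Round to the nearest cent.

Zero-growth DDM (perpetuity): P₀ = D/r = 3.45 / 0.133 = 25.9398

$25.94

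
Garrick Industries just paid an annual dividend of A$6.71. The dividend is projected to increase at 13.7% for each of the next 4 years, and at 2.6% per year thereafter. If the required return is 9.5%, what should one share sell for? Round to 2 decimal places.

Two-stage DDM. Project D₁…D_4 at 0.137, terminal growth 0.026, discount at r = 0.095.
D_1 = 7.6293
D_2 = 8.6745
D_3 = 9.8629
D_4 = 11.2141
Terminal value at t=4: TV = D_5/(r−g) = 11.5057/(0.095−0.026) = 166.7488
P₀ = 7.6293/(1+0.095)^1 + 8.6745/(1+0.095)^2 + 9.8629/(1+0.095)^3 + 11.2141/(1+0.095)^4 + 166.7488/(1+0.095)^4 = 145.5005

A$145.50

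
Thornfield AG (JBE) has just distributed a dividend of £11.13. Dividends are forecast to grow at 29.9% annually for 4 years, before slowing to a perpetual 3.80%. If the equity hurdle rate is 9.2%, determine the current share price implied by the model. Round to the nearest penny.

Two-stage DDM. Project D₁…D_4 at 0.299, terminal growth 0.038, discount at r = 0.092.
D_1 = 14.4579
D_2 = 18.7808
D_3 = 24.3962
D_4 = 31.6907
Terminal value at t=4: TV = D_5/(r−g) = 32.8949/(0.092−0.038) = 609.1656
P₀ = 14.4579/(1+0.092)^1 + 18.7808/(1+0.092)^2 + 24.3962/(1+0.092)^3 + 31.6907/(1+0.092)^4 + 609.1656/(1+0.092)^4 = 498.4063

£498.41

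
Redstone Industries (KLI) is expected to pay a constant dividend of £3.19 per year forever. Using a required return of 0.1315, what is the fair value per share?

£24.26

Zero-growth DDM (perpetuity): P₀ = D/r = 3.19 / 0.1315 = 24.2586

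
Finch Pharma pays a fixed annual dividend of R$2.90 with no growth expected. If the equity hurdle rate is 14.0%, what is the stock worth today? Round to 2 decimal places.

R$20.71

Zero-growth DDM (perpetuity): P₀ = D/r = 2.90 / 0.14 = 20.7143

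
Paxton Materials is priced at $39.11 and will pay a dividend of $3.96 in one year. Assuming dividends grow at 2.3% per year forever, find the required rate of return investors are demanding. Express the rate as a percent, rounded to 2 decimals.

12.43%

Rearranging the constant-growth DDM: r = D₁/P₀ + g.
r = 3.9600 / 39.11 + 0.023 = 0.10125 + 0.023 = 0.12425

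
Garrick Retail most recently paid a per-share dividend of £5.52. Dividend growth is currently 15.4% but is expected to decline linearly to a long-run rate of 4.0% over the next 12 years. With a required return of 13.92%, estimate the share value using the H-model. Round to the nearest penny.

H-model: P₀ = D₀[(1+g_L) + H(g_S−g_L)]/(r−g_L), with H = 12/2 = 6.
P₀ = 5.52 × [(1+0.04) + 6×(0.154−0.04)] / (0.1392−0.04)
   = 5.52 × 1.7240 / 0.0992 = 95.9323

£95.93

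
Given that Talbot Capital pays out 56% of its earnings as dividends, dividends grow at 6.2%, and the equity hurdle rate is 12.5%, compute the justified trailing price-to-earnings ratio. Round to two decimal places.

9.44

Justified trailing P/E = b(1+g)/(r−g) = 0.56×(1+0.062)/(0.125−0.062) = 9.4400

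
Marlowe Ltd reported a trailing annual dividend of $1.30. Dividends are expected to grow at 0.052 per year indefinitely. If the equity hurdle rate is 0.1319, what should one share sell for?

Gordon growth model: P₀ = D₁/(r − g). D₁ = 1.30 × (1 + 0.052) = 1.3676.
P₀ = 1.3676 / (0.1319 − 0.052) = 1.3676 / 0.0799 = 17.1164

$17.12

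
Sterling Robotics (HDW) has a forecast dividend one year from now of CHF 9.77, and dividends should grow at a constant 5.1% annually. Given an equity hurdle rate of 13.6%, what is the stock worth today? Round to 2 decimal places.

Gordon growth model: P₀ = D₁/(r − g), with D₁ = 9.77 given directly.
P₀ = 9.7700 / (0.136 − 0.051) = 9.7700 / 0.085 = 114.9412

CHF 114.94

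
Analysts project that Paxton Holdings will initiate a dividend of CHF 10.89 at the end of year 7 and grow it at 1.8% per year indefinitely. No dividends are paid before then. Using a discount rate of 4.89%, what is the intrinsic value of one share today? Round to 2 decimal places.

CHF 264.65

Deferred-dividend DDM. At t=6 the remaining stream is a growing perpetuity with first payment D_7 = 10.89.
V_6 = D_7/(r−g) = 10.89/(0.0489−0.018) = 352.4272
P₀ = V_6/(1+r)^6 = 352.4272/(1+0.0489)^6 = 264.6457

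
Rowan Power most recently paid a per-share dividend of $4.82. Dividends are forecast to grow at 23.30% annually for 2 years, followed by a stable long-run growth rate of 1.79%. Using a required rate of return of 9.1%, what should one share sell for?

Two-stage DDM. Project D₁…D_2 at 0.233, terminal growth 0.0179, discount at r = 0.091.
D_1 = 5.9431
D_2 = 7.3278
Terminal value at t=2: TV = D_3/(r−g) = 7.4590/(0.091−0.0179) = 102.0378
P₀ = 5.9431/(1+0.091)^1 + 7.3278/(1+0.091)^2 + 102.0378/(1+0.091)^2 = 97.3295

$97.33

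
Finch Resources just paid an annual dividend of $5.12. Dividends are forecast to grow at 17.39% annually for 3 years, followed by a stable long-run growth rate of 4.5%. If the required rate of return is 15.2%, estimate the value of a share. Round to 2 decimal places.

Two-stage DDM. Project D₁…D_3 at 0.1739, terminal growth 0.045, discount at r = 0.152.
D_1 = 6.0104
D_2 = 7.0556
D_3 = 8.2825
Terminal value at t=3: TV = D_4/(r−g) = 8.6552/(0.152−0.045) = 80.8902
P₀ = 6.0104/(1+0.152)^1 + 7.0556/(1+0.152)^2 + 8.2825/(1+0.152)^3 + 80.8902/(1+0.152)^3 = 68.8615

$68.86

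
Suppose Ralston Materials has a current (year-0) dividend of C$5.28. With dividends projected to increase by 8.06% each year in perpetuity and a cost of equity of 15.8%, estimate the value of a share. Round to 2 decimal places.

C$73.72

Gordon growth model: P₀ = D₁/(r − g). D₁ = 5.28 × (1 + 0.0806) = 5.7056.
P₀ = 5.7056 / (0.158 − 0.0806) = 5.7056 / 0.0774 = 73.7153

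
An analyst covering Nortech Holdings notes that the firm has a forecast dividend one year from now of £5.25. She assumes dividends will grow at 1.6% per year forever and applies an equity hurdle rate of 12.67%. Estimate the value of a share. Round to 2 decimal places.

Gordon growth model: P₀ = D₁/(r − g), with D₁ = 5.25 given directly.
P₀ = 5.2500 / (0.1267 − 0.016) = 5.2500 / 0.1107 = 47.4255

£47.43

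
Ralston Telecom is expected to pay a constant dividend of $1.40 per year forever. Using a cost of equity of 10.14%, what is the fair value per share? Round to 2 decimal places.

$13.81

Zero-growth DDM (perpetuity): P₀ = D/r = 1.40 / 0.1014 = 13.8067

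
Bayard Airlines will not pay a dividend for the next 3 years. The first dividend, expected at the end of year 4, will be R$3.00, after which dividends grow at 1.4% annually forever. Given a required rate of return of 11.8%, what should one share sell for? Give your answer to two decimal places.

Deferred-dividend DDM. At t=3 the remaining stream is a growing perpetuity with first payment D_4 = 3.00.
V_3 = D_4/(r−g) = 3.00/(0.118−0.014) = 28.8462
P₀ = V_3/(1+r)^3 = 28.8462/(1+0.118)^3 = 20.6425

R$20.64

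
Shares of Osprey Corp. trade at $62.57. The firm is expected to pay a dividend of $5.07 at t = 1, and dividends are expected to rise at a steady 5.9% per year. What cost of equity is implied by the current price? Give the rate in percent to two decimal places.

Rearranging the constant-growth DDM: r = D₁/P₀ + g.
r = 5.0700 / 62.57 + 0.059 = 0.08103 + 0.059 = 0.14003

14.00%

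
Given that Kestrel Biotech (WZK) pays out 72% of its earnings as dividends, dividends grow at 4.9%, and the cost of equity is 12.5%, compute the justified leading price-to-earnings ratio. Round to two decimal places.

9.47

Justified leading P/E = b/(r−g) = 0.72/(0.125−0.049) = 9.4737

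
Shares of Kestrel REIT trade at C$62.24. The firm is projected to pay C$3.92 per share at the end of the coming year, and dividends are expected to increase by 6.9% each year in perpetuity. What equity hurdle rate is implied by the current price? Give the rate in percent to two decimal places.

13.20%

Rearranging the constant-growth DDM: r = D₁/P₀ + g.
r = 3.9200 / 62.24 + 0.069 = 0.06298 + 0.069 = 0.13198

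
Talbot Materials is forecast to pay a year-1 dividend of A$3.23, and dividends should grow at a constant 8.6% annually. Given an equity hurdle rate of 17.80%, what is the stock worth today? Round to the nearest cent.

A$35.11

Gordon growth model: P₀ = D₁/(r − g), with D₁ = 3.23 given directly.
P₀ = 3.2300 / (0.178 − 0.086) = 3.2300 / 0.092 = 35.1087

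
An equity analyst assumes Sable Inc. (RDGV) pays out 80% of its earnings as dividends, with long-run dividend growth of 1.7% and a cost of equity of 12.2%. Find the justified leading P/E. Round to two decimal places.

7.62

Justified leading P/E = b/(r−g) = 0.80/(0.122−0.017) = 7.6190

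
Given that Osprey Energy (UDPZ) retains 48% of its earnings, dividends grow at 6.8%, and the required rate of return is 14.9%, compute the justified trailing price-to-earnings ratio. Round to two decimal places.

Payout ratio b = 1 − 0.48 = 0.52.
Justified trailing P/E = b(1+g)/(r−g) = 0.52×(1+0.068)/(0.149−0.068) = 6.8563

6.86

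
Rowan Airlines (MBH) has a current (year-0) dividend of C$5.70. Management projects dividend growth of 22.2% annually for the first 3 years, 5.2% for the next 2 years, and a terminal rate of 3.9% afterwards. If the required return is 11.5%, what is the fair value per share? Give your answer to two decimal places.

Three-stage DDM. Project D₁…D_5; terminal Gordon value at t=5 with g = 0.039; discount at r = 0.115.
D_1 = 6.9654
D_2 = 8.5117
D_3 = 10.4013
D_4 = 10.9422
D_5 = 11.5112
TV_5 = 11.9601/(0.115−0.039) = 157.3700
P₀ = Σ Dₜ/(1+r)ᵗ + TV_5/(1+r)^5 = 125.6722

C$125.67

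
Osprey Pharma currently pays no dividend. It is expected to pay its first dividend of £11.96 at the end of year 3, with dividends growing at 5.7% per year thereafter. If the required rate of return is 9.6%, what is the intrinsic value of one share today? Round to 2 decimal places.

£255.30

Deferred-dividend DDM. At t=2 the remaining stream is a growing perpetuity with first payment D_3 = 11.96.
V_2 = D_3/(r−g) = 11.96/(0.096−0.057) = 306.6667
P₀ = V_2/(1+r)^2 = 306.6667/(1+0.096)^2 = 255.2969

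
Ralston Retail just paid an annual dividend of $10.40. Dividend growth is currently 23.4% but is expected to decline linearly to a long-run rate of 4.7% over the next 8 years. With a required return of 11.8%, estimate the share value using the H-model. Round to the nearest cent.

$262.93

H-model: P₀ = D₀[(1+g_L) + H(g_S−g_L)]/(r−g_L), with H = 8/2 = 4.
P₀ = 10.40 × [(1+0.047) + 4×(0.234−0.047)] / (0.118−0.047)
   = 10.40 × 1.7950 / 0.071 = 262.9296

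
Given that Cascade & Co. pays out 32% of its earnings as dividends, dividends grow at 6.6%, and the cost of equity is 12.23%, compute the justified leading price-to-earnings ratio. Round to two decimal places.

Justified leading P/E = b/(r−g) = 0.32/(0.1223−0.066) = 5.6838

5.68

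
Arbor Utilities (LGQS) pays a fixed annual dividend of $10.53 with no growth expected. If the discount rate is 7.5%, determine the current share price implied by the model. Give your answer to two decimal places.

Zero-growth DDM (perpetuity): P₀ = D/r = 10.53 / 0.075 = 140.4000

$140.40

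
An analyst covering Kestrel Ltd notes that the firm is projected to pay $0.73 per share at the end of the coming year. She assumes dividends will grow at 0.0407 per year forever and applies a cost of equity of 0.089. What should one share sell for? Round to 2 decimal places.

Gordon growth model: P₀ = D₁/(r − g), with D₁ = 0.73 given directly.
P₀ = 0.7300 / (0.089 − 0.0407) = 0.7300 / 0.0483 = 15.1139

$15.11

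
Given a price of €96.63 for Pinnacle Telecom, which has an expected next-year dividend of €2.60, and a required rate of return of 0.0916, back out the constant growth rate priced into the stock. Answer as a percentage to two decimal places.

From P₀ = D₁/(r − g), the implied growth is g = r − D₁/P₀.
g = 0.0916 − 2.60/96.63 = 0.0916 − 0.02691 = 0.06469

6.47%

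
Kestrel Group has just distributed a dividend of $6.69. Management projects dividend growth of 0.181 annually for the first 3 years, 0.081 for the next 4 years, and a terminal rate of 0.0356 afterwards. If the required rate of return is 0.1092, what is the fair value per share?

Three-stage DDM. Project D₁…D_7; terminal Gordon value at t=7 with g = 0.0356; discount at r = 0.1092.
D_1 = 7.9009
D_2 = 9.3310
D_3 = 11.0199
D_4 = 11.9125
D_5 = 12.8774
D_6 = 13.9204
D_7 = 15.0480
TV_7 = 15.5837/(0.1092−0.0356) = 211.7351
P₀ = Σ Dₜ/(1+r)ᵗ + TV_7/(1+r)^7 = 155.5811

$155.58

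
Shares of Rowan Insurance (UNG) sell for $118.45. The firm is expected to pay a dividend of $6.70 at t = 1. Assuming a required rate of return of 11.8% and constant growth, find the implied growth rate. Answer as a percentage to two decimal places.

6.14%

From P₀ = D₁/(r − g), the implied growth is g = r − D₁/P₀.
g = 0.118 − 6.70/118.45 = 0.118 − 0.05656 = 0.06144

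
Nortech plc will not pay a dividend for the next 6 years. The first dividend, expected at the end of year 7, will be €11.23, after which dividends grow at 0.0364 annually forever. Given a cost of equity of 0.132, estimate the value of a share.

€55.83

Deferred-dividend DDM. At t=6 the remaining stream is a growing perpetuity with first payment D_7 = 11.23.
V_6 = D_7/(r−g) = 11.23/(0.132−0.0364) = 117.4686
P₀ = V_6/(1+r)^6 = 117.4686/(1+0.132)^6 = 55.8269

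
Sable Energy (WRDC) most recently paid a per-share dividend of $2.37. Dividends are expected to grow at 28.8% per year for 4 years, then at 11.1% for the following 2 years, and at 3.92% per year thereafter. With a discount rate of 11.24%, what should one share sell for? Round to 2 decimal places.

Three-stage DDM. Project D₁…D_6; terminal Gordon value at t=6 with g = 0.0392; discount at r = 0.1124.
D_1 = 3.0526
D_2 = 3.9317
D_3 = 5.0640
D_4 = 6.5225
D_5 = 7.2465
D_6 = 8.0508
TV_6 = 8.3664/(0.1124−0.0392) = 114.2952
P₀ = Σ Dₜ/(1+r)ᵗ + TV_6/(1+r)^6 = 82.6831

$82.68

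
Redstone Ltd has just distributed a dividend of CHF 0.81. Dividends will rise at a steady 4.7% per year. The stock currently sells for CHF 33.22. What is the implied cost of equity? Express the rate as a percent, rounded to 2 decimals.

Rearranging the constant-growth DDM: r = D₁/P₀ + g.
D₁ = 0.81 × (1 + 0.047) = 0.8481.
r = 0.8481 / 33.22 + 0.047 = 0.02553 + 0.047 = 0.07253

7.25%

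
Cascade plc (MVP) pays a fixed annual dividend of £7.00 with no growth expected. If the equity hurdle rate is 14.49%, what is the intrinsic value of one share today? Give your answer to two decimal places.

Zero-growth DDM (perpetuity): P₀ = D/r = 7.00 / 0.1449 = 48.3092

£48.31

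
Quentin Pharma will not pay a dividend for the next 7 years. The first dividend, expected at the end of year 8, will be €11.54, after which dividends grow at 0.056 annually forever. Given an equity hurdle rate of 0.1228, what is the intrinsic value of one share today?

Deferred-dividend DDM. At t=7 the remaining stream is a growing perpetuity with first payment D_8 = 11.54.
V_7 = D_8/(r−g) = 11.54/(0.1228−0.056) = 172.7545
P₀ = V_7/(1+r)^7 = 172.7545/(1+0.1228)^7 = 76.7914

€76.79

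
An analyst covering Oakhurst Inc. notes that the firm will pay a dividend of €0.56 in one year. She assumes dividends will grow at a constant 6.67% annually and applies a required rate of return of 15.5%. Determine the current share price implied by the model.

Gordon growth model: P₀ = D₁/(r − g), with D₁ = 0.56 given directly.
P₀ = 0.5600 / (0.155 − 0.0667) = 0.5600 / 0.0883 = 6.3420

€6.34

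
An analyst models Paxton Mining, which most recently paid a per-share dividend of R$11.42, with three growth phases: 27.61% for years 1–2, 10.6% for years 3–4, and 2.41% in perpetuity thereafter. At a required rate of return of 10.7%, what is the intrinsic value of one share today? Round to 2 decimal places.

R$245.78

Three-stage DDM. Project D₁…D_4; terminal Gordon value at t=4 with g = 0.0241; discount at r = 0.107.
D_1 = 14.5731
D_2 = 18.5967
D_3 = 20.5679
D_4 = 22.7481
TV_4 = 23.2964/(0.107−0.0241) = 281.0177
P₀ = Σ Dₜ/(1+r)ᵗ + TV_4/(1+r)^4 = 245.7794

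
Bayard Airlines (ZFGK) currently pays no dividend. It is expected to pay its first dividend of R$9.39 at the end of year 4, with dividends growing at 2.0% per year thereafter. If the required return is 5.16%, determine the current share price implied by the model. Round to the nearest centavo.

Deferred-dividend DDM. At t=3 the remaining stream is a growing perpetuity with first payment D_4 = 9.39.
V_3 = D_4/(r−g) = 9.39/(0.0516−0.02) = 297.1519
P₀ = V_3/(1+r)^3 = 297.1519/(1+0.0516)^3 = 255.5211

R$255.52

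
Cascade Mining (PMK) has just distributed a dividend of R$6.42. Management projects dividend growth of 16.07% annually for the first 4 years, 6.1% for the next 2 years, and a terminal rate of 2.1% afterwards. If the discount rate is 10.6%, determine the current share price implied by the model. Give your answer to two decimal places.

Three-stage DDM. Project D₁…D_6; terminal Gordon value at t=6 with g = 0.021; discount at r = 0.106.
D_1 = 7.4517
D_2 = 8.6492
D_3 = 10.0391
D_4 = 11.6524
D_5 = 12.3632
D_6 = 13.1173
TV_6 = 13.3928/(0.106−0.021) = 157.5624
P₀ = Σ Dₜ/(1+r)ᵗ + TV_6/(1+r)^6 = 129.7372

R$129.74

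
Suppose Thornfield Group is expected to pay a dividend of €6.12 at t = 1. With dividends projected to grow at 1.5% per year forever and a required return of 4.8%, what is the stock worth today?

€185.45

Gordon growth model: P₀ = D₁/(r − g), with D₁ = 6.12 given directly.
P₀ = 6.1200 / (0.048 − 0.015) = 6.1200 / 0.033 = 185.4545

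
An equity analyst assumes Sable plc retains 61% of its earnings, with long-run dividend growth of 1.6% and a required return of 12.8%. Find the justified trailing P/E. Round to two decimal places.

Payout ratio b = 1 − 0.61 = 0.39.
Justified trailing P/E = b(1+g)/(r−g) = 0.39×(1+0.016)/(0.128−0.016) = 3.5379

3.54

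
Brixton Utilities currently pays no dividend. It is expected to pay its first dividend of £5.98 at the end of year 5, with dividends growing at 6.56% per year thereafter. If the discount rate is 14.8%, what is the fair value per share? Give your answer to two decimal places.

£41.78

Deferred-dividend DDM. At t=4 the remaining stream is a growing perpetuity with first payment D_5 = 5.98.
V_4 = D_5/(r−g) = 5.98/(0.148−0.0656) = 72.5728
P₀ = V_4/(1+r)^4 = 72.5728/(1+0.148)^4 = 41.7837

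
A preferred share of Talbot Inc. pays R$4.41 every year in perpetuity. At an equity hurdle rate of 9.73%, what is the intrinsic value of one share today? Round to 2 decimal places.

R$45.32

Zero-growth DDM (perpetuity): P₀ = D/r = 4.41 / 0.0973 = 45.3237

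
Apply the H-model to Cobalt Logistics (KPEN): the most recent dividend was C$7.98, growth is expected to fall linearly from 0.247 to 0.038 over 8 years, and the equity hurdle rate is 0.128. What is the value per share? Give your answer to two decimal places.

C$166.16

H-model: P₀ = D₀[(1+g_L) + H(g_S−g_L)]/(r−g_L), with H = 8/2 = 4.
P₀ = 7.98 × [(1+0.038) + 4×(0.247−0.038)] / (0.128−0.038)
   = 7.98 × 1.8740 / 0.09 = 166.1613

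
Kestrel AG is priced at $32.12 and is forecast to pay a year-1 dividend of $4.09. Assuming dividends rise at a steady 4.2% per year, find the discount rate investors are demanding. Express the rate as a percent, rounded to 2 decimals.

Rearranging the constant-growth DDM: r = D₁/P₀ + g.
r = 4.0900 / 32.12 + 0.042 = 0.12733 + 0.042 = 0.16933

16.93%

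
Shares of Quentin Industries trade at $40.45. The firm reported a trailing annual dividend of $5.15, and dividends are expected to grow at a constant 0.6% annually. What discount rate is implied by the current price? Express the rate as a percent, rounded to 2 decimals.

Rearranging the constant-growth DDM: r = D₁/P₀ + g.
D₁ = 5.15 × (1 + 0.006) = 5.1809.
r = 5.1809 / 40.45 + 0.006 = 0.12808 + 0.006 = 0.13408

13.41%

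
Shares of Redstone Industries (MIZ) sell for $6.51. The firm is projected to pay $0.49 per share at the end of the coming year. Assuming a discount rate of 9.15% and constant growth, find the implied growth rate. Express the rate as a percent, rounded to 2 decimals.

From P₀ = D₁/(r − g), the implied growth is g = r − D₁/P₀.
g = 0.0915 − 0.49/6.51 = 0.0915 − 0.07527 = 0.01623

1.62%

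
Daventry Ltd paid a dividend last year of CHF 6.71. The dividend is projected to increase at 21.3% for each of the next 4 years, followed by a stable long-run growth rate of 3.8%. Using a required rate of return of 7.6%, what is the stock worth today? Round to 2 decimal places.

Two-stage DDM. Project D₁…D_4 at 0.213, terminal growth 0.038, discount at r = 0.076.
D_1 = 8.1392
D_2 = 9.8729
D_3 = 11.9758
D_4 = 14.5267
Terminal value at t=4: TV = D_5/(r−g) = 15.0787/(0.076−0.038) = 396.8071
P₀ = 8.1392/(1+0.076)^1 + 9.8729/(1+0.076)^2 + 11.9758/(1+0.076)^3 + 14.5267/(1+0.076)^4 + 396.8071/(1+0.076)^4 = 332.5686

CHF 332.57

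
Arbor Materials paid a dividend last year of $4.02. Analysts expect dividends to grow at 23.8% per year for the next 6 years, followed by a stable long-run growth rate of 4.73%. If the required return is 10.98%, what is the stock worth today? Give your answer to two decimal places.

Two-stage DDM. Project D₁…D_6 at 0.238, terminal growth 0.0473, discount at r = 0.1098.
D_1 = 4.9768
D_2 = 6.1612
D_3 = 7.6276
D_4 = 9.4430
D_5 = 11.6904
D_6 = 14.4727
Terminal value at t=6: TV = D_7/(r−g) = 15.1573/(0.1098−0.0473) = 242.5163
P₀ = 4.9768/(1+0.1098)^1 + 6.1612/(1+0.1098)^2 + 7.6276/(1+0.1098)^3 + 9.4430/(1+0.1098)^4 + 11.6904/(1+0.1098)^5 + 14.4727/(1+0.1098)^6 + 242.5163/(1+0.1098)^6 = 165.7813

$165.78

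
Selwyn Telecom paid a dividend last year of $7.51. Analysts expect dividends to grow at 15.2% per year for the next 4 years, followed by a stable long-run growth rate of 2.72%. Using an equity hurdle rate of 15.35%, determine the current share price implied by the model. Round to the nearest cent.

Two-stage DDM. Project D₁…D_4 at 0.152, terminal growth 0.0272, discount at r = 0.1535.
D_1 = 8.6515
D_2 = 9.9666
D_3 = 11.4815
D_4 = 13.2266
Terminal value at t=4: TV = D_5/(r−g) = 13.5864/(0.1535−0.0272) = 107.5726
P₀ = 8.6515/(1+0.1535)^1 + 9.9666/(1+0.1535)^2 + 11.4815/(1+0.1535)^3 + 13.2266/(1+0.1535)^4 + 107.5726/(1+0.1535)^4 = 90.7043

$90.70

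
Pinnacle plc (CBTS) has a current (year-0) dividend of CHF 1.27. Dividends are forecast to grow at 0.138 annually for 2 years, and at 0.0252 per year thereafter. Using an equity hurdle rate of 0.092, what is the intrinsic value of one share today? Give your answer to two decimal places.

CHF 23.87

Two-stage DDM. Project D₁…D_2 at 0.138, terminal growth 0.0252, discount at r = 0.092.
D_1 = 1.4453
D_2 = 1.6447
Terminal value at t=2: TV = D_3/(r−g) = 1.6862/(0.092−0.0252) = 25.2418
P₀ = 1.4453/(1+0.092)^1 + 1.6447/(1+0.092)^2 + 25.2418/(1+0.092)^2 = 23.8705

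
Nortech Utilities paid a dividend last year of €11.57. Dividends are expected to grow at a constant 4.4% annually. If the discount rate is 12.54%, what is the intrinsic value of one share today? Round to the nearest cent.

Gordon growth model: P₀ = D₁/(r − g). D₁ = 11.57 × (1 + 0.044) = 12.0791.
P₀ = 12.0791 / (0.1254 − 0.044) = 12.0791 / 0.0814 = 148.3916

€148.39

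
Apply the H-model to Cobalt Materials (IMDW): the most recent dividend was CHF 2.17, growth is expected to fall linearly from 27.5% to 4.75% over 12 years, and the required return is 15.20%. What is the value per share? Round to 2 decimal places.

CHF 50.10

H-model: P₀ = D₀[(1+g_L) + H(g_S−g_L)]/(r−g_L), with H = 12/2 = 6.
P₀ = 2.17 × [(1+0.0475) + 6×(0.275−0.0475)] / (0.152−0.0475)
   = 2.17 × 2.4125 / 0.1045 = 50.0969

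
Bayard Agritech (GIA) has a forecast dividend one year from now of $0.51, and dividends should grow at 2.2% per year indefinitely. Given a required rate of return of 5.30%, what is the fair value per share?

Gordon growth model: P₀ = D₁/(r − g), with D₁ = 0.51 given directly.
P₀ = 0.5100 / (0.053 − 0.022) = 0.5100 / 0.031 = 16.4516

$16.45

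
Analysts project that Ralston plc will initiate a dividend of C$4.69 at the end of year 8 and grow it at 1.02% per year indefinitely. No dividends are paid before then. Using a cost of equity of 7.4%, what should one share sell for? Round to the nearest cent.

Deferred-dividend DDM. At t=7 the remaining stream is a growing perpetuity with first payment D_8 = 4.69.
V_7 = D_8/(r−g) = 4.69/(0.074−0.0102) = 73.5110
P₀ = V_7/(1+r)^7 = 73.5110/(1+0.074)^7 = 44.5987

C$44.60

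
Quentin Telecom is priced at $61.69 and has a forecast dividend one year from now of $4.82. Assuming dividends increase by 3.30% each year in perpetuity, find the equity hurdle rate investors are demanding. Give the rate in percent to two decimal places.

Rearranging the constant-growth DDM: r = D₁/P₀ + g.
r = 4.8200 / 61.69 + 0.033 = 0.07813 + 0.033 = 0.11113

11.11%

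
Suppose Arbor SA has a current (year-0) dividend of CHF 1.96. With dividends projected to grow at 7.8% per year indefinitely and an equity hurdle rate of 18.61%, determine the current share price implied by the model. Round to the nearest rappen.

Gordon growth model: P₀ = D₁/(r − g). D₁ = 1.96 × (1 + 0.078) = 2.1129.
P₀ = 2.1129 / (0.1861 − 0.078) = 2.1129 / 0.1081 = 19.5456

CHF 19.55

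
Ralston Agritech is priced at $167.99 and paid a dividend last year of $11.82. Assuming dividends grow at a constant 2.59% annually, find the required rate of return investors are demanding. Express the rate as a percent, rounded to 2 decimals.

Rearranging the constant-growth DDM: r = D₁/P₀ + g.
D₁ = 11.82 × (1 + 0.0259) = 12.1261.
r = 12.1261 / 167.99 + 0.0259 = 0.07218 + 0.0259 = 0.09808

9.81%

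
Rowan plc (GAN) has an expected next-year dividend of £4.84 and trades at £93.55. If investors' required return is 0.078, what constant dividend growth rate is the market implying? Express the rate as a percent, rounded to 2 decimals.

2.63%

From P₀ = D₁/(r − g), the implied growth is g = r − D₁/P₀.
g = 0.078 − 4.84/93.55 = 0.078 − 0.05174 = 0.02626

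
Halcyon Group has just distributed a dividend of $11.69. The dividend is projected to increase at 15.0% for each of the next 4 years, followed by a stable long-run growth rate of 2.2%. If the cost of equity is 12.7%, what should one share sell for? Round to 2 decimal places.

Two-stage DDM. Project D₁…D_4 at 0.15, terminal growth 0.022, discount at r = 0.127.
D_1 = 13.4435
D_2 = 15.4600
D_3 = 17.7790
D_4 = 20.4459
Terminal value at t=4: TV = D_5/(r−g) = 20.8957/(0.127−0.022) = 199.0066
P₀ = 13.4435/(1+0.127)^1 + 15.4600/(1+0.127)^2 + 17.7790/(1+0.127)^3 + 20.4459/(1+0.127)^4 + 199.0066/(1+0.127)^4 = 172.5542

$172.55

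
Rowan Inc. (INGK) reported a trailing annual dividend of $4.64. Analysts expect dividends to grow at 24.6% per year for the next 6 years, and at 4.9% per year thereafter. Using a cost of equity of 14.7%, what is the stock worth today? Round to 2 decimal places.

Two-stage DDM. Project D₁…D_6 at 0.246, terminal growth 0.049, discount at r = 0.147.
D_1 = 5.7814
D_2 = 7.2037
D_3 = 8.9758
D_4 = 11.1838
D_5 = 13.9350
D_6 = 17.3631
Terminal value at t=6: TV = D_7/(r−g) = 18.2138/(0.147−0.049) = 185.8556
P₀ = 5.7814/(1+0.147)^1 + 7.2037/(1+0.147)^2 + 8.9758/(1+0.147)^3 + 11.1838/(1+0.147)^4 + 13.9350/(1+0.147)^5 + 17.3631/(1+0.147)^6 + 185.8556/(1+0.147)^6 = 119.1898

$119.19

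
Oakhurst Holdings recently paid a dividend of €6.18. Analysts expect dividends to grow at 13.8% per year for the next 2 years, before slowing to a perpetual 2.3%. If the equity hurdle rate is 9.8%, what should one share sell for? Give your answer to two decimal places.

Two-stage DDM. Project D₁…D_2 at 0.138, terminal growth 0.023, discount at r = 0.098.
D_1 = 7.0328
D_2 = 8.0034
Terminal value at t=2: TV = D_3/(r−g) = 8.1874/(0.098−0.023) = 109.1660
P₀ = 7.0328/(1+0.098)^1 + 8.0034/(1+0.098)^2 + 109.1660/(1+0.098)^2 = 103.5924

€103.59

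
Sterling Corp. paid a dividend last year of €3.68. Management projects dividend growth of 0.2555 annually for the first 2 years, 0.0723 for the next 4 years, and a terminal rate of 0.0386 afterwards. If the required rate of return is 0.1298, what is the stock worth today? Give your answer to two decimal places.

€66.61

Three-stage DDM. Project D₁…D_6; terminal Gordon value at t=6 with g = 0.0386; discount at r = 0.1298.
D_1 = 4.6202
D_2 = 5.8007
D_3 = 6.2201
D_4 = 6.6698
D_5 = 7.1520
D_6 = 7.6691
TV_6 = 7.9652/(0.1298−0.0386) = 87.3373
P₀ = Σ Dₜ/(1+r)ᵗ + TV_6/(1+r)^6 = 66.6077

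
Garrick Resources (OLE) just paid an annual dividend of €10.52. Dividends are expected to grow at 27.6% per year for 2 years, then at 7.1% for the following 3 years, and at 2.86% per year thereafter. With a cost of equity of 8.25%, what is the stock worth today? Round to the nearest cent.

Three-stage DDM. Project D₁…D_5; terminal Gordon value at t=5 with g = 0.0286; discount at r = 0.0825.
D_1 = 13.4235
D_2 = 17.1284
D_3 = 18.3445
D_4 = 19.6470
D_5 = 21.0419
TV_5 = 21.6437/(0.0825−0.0286) = 401.5534
P₀ = Σ Dₜ/(1+r)ᵗ + TV_5/(1+r)^5 = 340.0930

€340.09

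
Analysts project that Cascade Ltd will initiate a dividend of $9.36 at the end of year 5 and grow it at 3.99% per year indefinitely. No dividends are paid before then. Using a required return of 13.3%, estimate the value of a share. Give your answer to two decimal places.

$61.01

Deferred-dividend DDM. At t=4 the remaining stream is a growing perpetuity with first payment D_5 = 9.36.
V_4 = D_5/(r−g) = 9.36/(0.133−0.0399) = 100.5371
P₀ = V_4/(1+r)^4 = 100.5371/(1+0.133)^4 = 61.0108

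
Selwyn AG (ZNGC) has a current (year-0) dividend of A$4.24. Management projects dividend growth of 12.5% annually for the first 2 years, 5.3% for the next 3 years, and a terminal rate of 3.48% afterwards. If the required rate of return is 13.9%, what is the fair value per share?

Three-stage DDM. Project D₁…D_5; terminal Gordon value at t=5 with g = 0.0348; discount at r = 0.139.
D_1 = 4.7700
D_2 = 5.3663
D_3 = 5.6507
D_4 = 5.9501
D_5 = 6.2655
TV_5 = 6.4835/(0.139−0.0348) = 62.2221
P₀ = Σ Dₜ/(1+r)ᵗ + TV_5/(1+r)^5 = 51.4105

A$51.41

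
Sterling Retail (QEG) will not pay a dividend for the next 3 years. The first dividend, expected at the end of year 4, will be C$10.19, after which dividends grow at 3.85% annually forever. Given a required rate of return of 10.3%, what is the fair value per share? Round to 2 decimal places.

C$117.73

Deferred-dividend DDM. At t=3 the remaining stream is a growing perpetuity with first payment D_4 = 10.19.
V_3 = D_4/(r−g) = 10.19/(0.103−0.0385) = 157.9845
P₀ = V_3/(1+r)^3 = 157.9845/(1+0.103)^3 = 117.7302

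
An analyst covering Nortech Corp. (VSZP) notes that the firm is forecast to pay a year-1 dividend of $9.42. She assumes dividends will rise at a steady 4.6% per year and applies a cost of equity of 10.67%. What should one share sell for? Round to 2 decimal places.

Gordon growth model: P₀ = D₁/(r − g), with D₁ = 9.42 given directly.
P₀ = 9.4200 / (0.1067 − 0.046) = 9.4200 / 0.0607 = 155.1895

$155.19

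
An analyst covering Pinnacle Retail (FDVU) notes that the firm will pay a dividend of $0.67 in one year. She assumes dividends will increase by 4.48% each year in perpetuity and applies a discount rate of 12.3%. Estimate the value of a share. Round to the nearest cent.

Gordon growth model: P₀ = D₁/(r − g), with D₁ = 0.67 given directly.
P₀ = 0.6700 / (0.123 − 0.0448) = 0.6700 / 0.0782 = 8.5678

$8.57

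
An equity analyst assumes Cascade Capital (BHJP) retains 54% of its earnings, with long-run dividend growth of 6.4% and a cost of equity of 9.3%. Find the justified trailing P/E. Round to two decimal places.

16.88

Payout ratio b = 1 − 0.54 = 0.46.
Justified trailing P/E = b(1+g)/(r−g) = 0.46×(1+0.064)/(0.093−0.064) = 16.8772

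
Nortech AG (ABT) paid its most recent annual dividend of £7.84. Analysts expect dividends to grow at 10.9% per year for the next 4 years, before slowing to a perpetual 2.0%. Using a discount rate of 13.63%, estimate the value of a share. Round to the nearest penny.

£91.91

Two-stage DDM. Project D₁…D_4 at 0.109, terminal growth 0.02, discount at r = 0.1363.
D_1 = 8.6946
D_2 = 9.6423
D_3 = 10.6933
D_4 = 11.8588
Terminal value at t=4: TV = D_5/(r−g) = 12.0960/(0.1363−0.02) = 104.0070
P₀ = 8.6946/(1+0.1363)^1 + 9.6423/(1+0.1363)^2 + 10.6933/(1+0.1363)^3 + 11.8588/(1+0.1363)^4 + 104.0070/(1+0.1363)^4 = 91.9076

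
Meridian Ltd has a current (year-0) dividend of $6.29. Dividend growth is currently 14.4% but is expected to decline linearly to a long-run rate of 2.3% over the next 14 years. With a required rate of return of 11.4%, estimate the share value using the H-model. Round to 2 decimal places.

H-model: P₀ = D₀[(1+g_L) + H(g_S−g_L)]/(r−g_L), with H = 14/2 = 7.
P₀ = 6.29 × [(1+0.023) + 7×(0.144−0.023)] / (0.114−0.023)
   = 6.29 × 1.8700 / 0.091 = 129.2560

$129.26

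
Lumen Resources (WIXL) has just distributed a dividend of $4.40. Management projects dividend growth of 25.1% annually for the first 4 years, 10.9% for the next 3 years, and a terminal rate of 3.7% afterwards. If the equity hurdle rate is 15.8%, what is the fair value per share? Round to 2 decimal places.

$83.04

Three-stage DDM. Project D₁…D_7; terminal Gordon value at t=7 with g = 0.037; discount at r = 0.158.
D_1 = 5.5044
D_2 = 6.8860
D_3 = 8.6144
D_4 = 10.7766
D_5 = 11.9513
D_6 = 13.2539
D_7 = 14.6986
TV_7 = 15.2425/(0.158−0.037) = 125.9708
P₀ = Σ Dₜ/(1+r)ᵗ + TV_7/(1+r)^7 = 83.0430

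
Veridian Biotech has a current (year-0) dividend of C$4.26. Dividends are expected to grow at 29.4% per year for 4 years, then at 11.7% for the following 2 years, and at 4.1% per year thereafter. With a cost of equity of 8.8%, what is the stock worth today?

Three-stage DDM. Project D₁…D_6; terminal Gordon value at t=6 with g = 0.041; discount at r = 0.088.
D_1 = 5.5124
D_2 = 7.1331
D_3 = 9.2302
D_4 = 11.9439
D_5 = 13.3414
D_6 = 14.9023
TV_6 = 15.5133/(0.088−0.041) = 330.0699
P₀ = Σ Dₜ/(1+r)ᵗ + TV_6/(1+r)^6 = 243.5088

C$243.51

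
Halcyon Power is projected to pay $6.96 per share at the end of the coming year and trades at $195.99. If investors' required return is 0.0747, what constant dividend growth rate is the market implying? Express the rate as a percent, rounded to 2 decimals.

From P₀ = D₁/(r − g), the implied growth is g = r − D₁/P₀.
g = 0.0747 − 6.96/195.99 = 0.0747 − 0.03551 = 0.03919

3.92%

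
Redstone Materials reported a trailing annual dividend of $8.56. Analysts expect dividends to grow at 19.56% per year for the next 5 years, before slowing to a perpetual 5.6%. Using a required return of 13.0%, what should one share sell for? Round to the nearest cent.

Two-stage DDM. Project D₁…D_5 at 0.1956, terminal growth 0.056, discount at r = 0.13.
D_1 = 10.2343
D_2 = 12.2362
D_3 = 14.6296
D_4 = 17.4911
D_5 = 20.9124
Terminal value at t=5: TV = D_6/(r−g) = 22.0835/(0.13−0.056) = 298.4252
P₀ = 10.2343/(1+0.13)^1 + 12.2362/(1+0.13)^2 + 14.6296/(1+0.13)^3 + 17.4911/(1+0.13)^4 + 20.9124/(1+0.13)^5 + 298.4252/(1+0.13)^5 = 212.8299

$212.83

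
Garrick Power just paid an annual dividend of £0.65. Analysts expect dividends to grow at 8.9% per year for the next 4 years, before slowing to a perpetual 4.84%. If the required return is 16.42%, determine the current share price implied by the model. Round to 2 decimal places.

Two-stage DDM. Project D₁…D_4 at 0.089, terminal growth 0.0484, discount at r = 0.1642.
D_1 = 0.7078
D_2 = 0.7708
D_3 = 0.8395
D_4 = 0.9142
Terminal value at t=4: TV = D_5/(r−g) = 0.9584/(0.1642−0.0484) = 8.2764
P₀ = 0.7078/(1+0.1642)^1 + 0.7708/(1+0.1642)^2 + 0.8395/(1+0.1642)^3 + 0.9142/(1+0.1642)^4 + 8.2764/(1+0.1642)^4 = 6.7118

£6.71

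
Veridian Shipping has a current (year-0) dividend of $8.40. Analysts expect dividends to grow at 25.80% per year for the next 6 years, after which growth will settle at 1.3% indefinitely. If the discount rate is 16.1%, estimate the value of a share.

$160.42

Two-stage DDM. Project D₁…D_6 at 0.258, terminal growth 0.013, discount at r = 0.161.
D_1 = 10.5672
D_2 = 13.2935
D_3 = 16.7233
D_4 = 21.0379
D_5 = 26.4656
D_6 = 33.2938
Terminal value at t=6: TV = D_7/(r−g) = 33.7266/(0.161−0.013) = 227.8824
P₀ = 10.5672/(1+0.161)^1 + 13.2935/(1+0.161)^2 + 16.7233/(1+0.161)^3 + 21.0379/(1+0.161)^4 + 26.4656/(1+0.161)^5 + 33.2938/(1+0.161)^6 + 227.8824/(1+0.161)^6 = 160.4208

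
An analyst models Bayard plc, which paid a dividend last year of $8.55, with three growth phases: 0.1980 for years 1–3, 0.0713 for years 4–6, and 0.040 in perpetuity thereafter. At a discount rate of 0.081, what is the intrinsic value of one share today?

$353.22

Three-stage DDM. Project D₁…D_6; terminal Gordon value at t=6 with g = 0.04; discount at r = 0.081.
D_1 = 10.2429
D_2 = 12.2710
D_3 = 14.7007
D_4 = 15.7488
D_5 = 16.8717
D_6 = 18.0746
TV_6 = 18.7976/(0.081−0.04) = 458.4789
P₀ = Σ Dₜ/(1+r)ᵗ + TV_6/(1+r)^6 = 353.2231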